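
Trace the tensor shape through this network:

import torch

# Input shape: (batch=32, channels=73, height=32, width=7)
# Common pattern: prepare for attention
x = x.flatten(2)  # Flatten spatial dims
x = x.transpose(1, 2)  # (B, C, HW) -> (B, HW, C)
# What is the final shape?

Input shape: (32, 73, 32, 7)
  -> after flatten(2): (32, 73, 224)
Output shape: (32, 224, 73)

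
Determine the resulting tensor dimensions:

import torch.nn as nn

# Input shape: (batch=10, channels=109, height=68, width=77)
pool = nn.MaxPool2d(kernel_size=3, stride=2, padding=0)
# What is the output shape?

Input shape: (10, 109, 68, 77)
Output shape: (10, 109, 33, 38)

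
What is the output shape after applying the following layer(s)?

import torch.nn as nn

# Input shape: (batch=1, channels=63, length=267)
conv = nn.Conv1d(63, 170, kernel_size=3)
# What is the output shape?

Input shape: (1, 63, 267)
Output shape: (1, 170, 265)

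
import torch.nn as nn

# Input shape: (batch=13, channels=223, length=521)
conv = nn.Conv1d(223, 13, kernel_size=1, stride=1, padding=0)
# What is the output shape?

Input shape: (13, 223, 521)
Output shape: (13, 13, 521)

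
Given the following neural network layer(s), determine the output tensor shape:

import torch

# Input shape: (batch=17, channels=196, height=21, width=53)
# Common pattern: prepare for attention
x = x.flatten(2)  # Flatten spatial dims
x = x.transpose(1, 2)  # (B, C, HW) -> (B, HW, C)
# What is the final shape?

Input shape: (17, 196, 21, 53)
  -> after flatten(2): (17, 196, 1113)
Output shape: (17, 1113, 196)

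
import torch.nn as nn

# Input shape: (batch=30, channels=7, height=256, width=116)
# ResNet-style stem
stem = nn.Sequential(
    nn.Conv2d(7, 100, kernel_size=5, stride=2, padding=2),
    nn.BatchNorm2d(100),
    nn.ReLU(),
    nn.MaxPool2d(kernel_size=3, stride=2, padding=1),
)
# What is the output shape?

Input shape: (30, 7, 256, 116)
  -> after Conv2d 5x5 stride=2: (30, 100, 128, 58)
Output shape: (30, 100, 64, 29)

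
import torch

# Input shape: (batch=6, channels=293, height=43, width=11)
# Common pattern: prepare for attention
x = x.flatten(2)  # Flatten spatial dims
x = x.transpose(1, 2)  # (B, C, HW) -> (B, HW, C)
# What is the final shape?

Input shape: (6, 293, 43, 11)
  -> after flatten(2): (6, 293, 473)
Output shape: (6, 473, 293)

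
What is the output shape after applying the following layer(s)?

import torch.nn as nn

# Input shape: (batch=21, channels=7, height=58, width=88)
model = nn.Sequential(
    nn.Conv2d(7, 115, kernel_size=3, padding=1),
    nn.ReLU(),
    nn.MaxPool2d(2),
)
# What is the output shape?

Input shape: (21, 7, 58, 88)
  -> after Conv2d: (21, 115, 58, 88)
  -> after ReLU: (21, 115, 58, 88)
Output shape: (21, 115, 29, 44)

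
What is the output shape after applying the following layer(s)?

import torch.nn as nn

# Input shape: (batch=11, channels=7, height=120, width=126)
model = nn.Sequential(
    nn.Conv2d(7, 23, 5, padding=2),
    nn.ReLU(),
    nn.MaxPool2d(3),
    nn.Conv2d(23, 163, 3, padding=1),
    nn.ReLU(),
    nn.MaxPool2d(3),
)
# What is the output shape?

Input shape: (11, 7, 120, 126)
  -> after first Conv2d: (11, 23, 120, 126)
  -> after first MaxPool2d: (11, 23, 40, 42)
  -> after second Conv2d: (11, 163, 40, 42)
Output shape: (11, 163, 13, 14)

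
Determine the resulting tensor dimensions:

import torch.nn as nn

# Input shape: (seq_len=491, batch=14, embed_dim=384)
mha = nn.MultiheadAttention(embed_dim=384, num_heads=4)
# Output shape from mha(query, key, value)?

Input shape: (491, 14, 384)
Output shape: (491, 14, 384)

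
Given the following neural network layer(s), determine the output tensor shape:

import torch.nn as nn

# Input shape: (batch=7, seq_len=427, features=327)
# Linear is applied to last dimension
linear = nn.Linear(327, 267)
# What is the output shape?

Input shape: (7, 427, 327)
Output shape: (7, 427, 267)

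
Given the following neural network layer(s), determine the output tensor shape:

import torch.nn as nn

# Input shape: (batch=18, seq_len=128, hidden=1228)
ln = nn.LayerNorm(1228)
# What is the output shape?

Input shape: (18, 128, 1228)
Output shape: (18, 128, 1228)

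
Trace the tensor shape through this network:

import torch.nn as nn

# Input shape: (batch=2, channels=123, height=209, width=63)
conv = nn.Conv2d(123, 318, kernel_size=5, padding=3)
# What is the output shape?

Input shape: (2, 123, 209, 63)
Output shape: (2, 318, 211, 65)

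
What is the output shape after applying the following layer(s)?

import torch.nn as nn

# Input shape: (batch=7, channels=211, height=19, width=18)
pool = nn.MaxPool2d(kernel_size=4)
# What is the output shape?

Input shape: (7, 211, 19, 18)
Output shape: (7, 211, 4, 4)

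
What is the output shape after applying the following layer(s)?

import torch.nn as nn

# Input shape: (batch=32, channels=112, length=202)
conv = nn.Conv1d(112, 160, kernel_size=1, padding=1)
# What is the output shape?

Input shape: (32, 112, 202)
Output shape: (32, 160, 204)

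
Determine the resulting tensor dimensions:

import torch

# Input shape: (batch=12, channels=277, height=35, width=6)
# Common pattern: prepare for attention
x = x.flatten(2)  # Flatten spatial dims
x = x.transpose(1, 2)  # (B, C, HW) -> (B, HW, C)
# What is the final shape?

Input shape: (12, 277, 35, 6)
  -> after flatten(2): (12, 277, 210)
Output shape: (12, 210, 277)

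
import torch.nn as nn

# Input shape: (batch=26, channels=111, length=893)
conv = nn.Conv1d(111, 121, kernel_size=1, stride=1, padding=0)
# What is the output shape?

Input shape: (26, 111, 893)
Output shape: (26, 121, 893)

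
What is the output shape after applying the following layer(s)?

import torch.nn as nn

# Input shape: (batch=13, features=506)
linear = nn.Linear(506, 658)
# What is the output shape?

Input shape: (13, 506)
Output shape: (13, 658)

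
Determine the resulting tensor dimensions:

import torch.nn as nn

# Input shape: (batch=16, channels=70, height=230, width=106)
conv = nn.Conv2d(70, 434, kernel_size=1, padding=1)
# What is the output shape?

Input shape: (16, 70, 230, 106)
Output shape: (16, 434, 232, 108)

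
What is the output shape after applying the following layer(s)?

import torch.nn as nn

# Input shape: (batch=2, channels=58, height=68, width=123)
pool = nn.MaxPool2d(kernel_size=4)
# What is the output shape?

Input shape: (2, 58, 68, 123)
Output shape: (2, 58, 17, 30)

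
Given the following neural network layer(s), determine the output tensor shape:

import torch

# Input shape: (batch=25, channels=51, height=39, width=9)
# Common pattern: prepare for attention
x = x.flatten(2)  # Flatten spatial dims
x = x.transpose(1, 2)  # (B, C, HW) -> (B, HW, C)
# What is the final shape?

Input shape: (25, 51, 39, 9)
  -> after flatten(2): (25, 51, 351)
Output shape: (25, 351, 51)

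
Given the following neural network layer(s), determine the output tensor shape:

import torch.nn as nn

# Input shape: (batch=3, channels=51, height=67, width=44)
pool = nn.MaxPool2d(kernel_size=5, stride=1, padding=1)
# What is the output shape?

Input shape: (3, 51, 67, 44)
Output shape: (3, 51, 65, 42)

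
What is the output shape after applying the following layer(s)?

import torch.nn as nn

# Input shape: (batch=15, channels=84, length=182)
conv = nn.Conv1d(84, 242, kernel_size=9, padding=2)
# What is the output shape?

Input shape: (15, 84, 182)
Output shape: (15, 242, 178)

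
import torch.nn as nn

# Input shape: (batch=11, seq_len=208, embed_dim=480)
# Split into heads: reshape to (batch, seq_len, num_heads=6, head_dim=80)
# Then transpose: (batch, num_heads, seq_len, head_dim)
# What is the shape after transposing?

Input shape: (11, 208, 480)
  -> after reshape: (11, 208, 6, 80)
Output shape: (11, 6, 208, 80)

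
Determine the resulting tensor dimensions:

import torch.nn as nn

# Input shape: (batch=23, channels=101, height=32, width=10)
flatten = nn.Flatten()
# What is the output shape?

Input shape: (23, 101, 32, 10)
Output shape: (23, 32320)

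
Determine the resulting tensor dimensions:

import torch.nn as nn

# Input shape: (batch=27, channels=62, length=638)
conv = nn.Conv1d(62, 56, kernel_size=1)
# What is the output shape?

Input shape: (27, 62, 638)
Output shape: (27, 56, 638)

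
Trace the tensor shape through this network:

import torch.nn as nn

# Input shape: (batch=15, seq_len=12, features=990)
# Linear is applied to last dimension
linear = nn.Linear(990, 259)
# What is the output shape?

Input shape: (15, 12, 990)
Output shape: (15, 12, 259)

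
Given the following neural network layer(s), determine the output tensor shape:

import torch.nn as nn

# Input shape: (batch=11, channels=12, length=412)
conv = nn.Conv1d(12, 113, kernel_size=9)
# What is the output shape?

Input shape: (11, 12, 412)
Output shape: (11, 113, 404)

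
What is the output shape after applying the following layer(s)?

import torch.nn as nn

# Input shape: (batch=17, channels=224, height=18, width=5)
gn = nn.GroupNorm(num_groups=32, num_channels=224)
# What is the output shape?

Input shape: (17, 224, 18, 5)
Output shape: (17, 224, 18, 5)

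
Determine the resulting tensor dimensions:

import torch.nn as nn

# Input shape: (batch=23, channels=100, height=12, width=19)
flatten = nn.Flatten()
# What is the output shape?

Input shape: (23, 100, 12, 19)
Output shape: (23, 22800)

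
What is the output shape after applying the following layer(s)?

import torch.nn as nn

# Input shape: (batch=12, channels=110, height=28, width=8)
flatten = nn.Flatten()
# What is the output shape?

Input shape: (12, 110, 28, 8)
Output shape: (12, 24640)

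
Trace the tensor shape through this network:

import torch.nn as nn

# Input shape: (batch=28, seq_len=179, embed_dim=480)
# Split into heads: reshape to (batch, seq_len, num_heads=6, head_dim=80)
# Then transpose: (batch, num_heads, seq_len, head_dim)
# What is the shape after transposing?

Input shape: (28, 179, 480)
  -> after reshape: (28, 179, 6, 80)
Output shape: (28, 6, 179, 80)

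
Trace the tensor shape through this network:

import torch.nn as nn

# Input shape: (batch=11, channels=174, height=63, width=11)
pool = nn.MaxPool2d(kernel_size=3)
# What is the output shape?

Input shape: (11, 174, 63, 11)
Output shape: (11, 174, 21, 3)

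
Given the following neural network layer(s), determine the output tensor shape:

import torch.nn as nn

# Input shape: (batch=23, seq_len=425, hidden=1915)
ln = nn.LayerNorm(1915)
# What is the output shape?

Input shape: (23, 425, 1915)
Output shape: (23, 425, 1915)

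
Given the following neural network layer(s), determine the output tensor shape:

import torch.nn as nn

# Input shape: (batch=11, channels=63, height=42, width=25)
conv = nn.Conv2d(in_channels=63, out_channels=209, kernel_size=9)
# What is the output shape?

Input shape: (11, 63, 42, 25)
Output shape: (11, 209, 34, 17)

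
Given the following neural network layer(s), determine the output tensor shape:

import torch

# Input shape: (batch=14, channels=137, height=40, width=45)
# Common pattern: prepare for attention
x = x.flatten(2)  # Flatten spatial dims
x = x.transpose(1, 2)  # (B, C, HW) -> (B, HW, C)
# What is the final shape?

Input shape: (14, 137, 40, 45)
  -> after flatten(2): (14, 137, 1800)
Output shape: (14, 1800, 137)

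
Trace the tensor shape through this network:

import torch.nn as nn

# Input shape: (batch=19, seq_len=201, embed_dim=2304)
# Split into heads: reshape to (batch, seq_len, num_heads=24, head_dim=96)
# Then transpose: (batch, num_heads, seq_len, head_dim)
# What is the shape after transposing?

Input shape: (19, 201, 2304)
  -> after reshape: (19, 201, 24, 96)
Output shape: (19, 24, 201, 96)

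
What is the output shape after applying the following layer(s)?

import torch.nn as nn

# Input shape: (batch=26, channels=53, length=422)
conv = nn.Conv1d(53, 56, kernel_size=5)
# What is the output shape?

Input shape: (26, 53, 422)
Output shape: (26, 56, 418)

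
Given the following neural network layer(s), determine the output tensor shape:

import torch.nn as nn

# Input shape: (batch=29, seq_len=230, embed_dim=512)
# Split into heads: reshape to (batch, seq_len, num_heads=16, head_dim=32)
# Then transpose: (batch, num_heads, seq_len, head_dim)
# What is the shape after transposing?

Input shape: (29, 230, 512)
  -> after reshape: (29, 230, 16, 32)
Output shape: (29, 16, 230, 32)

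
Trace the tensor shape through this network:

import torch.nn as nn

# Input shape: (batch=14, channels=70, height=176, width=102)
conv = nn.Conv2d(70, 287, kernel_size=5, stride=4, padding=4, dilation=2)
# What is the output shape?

Input shape: (14, 70, 176, 102)
Output shape: (14, 287, 44, 26)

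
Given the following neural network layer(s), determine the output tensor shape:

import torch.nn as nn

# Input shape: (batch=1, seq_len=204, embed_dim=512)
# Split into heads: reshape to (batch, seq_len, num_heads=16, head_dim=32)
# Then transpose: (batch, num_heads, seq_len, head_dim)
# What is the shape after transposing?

Input shape: (1, 204, 512)
  -> after reshape: (1, 204, 16, 32)
Output shape: (1, 16, 204, 32)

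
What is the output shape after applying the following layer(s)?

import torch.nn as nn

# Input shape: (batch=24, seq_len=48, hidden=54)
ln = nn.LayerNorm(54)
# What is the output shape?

Input shape: (24, 48, 54)
Output shape: (24, 48, 54)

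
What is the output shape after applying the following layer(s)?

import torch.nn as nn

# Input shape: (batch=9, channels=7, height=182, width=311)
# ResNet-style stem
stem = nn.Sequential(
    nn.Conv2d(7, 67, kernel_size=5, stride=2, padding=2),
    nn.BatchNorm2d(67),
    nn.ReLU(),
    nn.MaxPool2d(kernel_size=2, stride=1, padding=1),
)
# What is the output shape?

Input shape: (9, 7, 182, 311)
  -> after Conv2d 5x5 stride=2: (9, 67, 91, 156)
Output shape: (9, 67, 92, 157)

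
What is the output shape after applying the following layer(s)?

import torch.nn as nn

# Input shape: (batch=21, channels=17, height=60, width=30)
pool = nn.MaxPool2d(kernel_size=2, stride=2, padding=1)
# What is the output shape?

Input shape: (21, 17, 60, 30)
Output shape: (21, 17, 31, 16)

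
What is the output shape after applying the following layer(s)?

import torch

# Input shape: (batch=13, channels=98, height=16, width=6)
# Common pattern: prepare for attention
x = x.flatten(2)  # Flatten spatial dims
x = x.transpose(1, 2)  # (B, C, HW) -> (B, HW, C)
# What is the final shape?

Input shape: (13, 98, 16, 6)
  -> after flatten(2): (13, 98, 96)
Output shape: (13, 96, 98)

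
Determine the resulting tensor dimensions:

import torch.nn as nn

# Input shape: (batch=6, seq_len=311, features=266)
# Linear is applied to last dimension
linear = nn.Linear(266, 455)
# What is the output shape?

Input shape: (6, 311, 266)
Output shape: (6, 311, 455)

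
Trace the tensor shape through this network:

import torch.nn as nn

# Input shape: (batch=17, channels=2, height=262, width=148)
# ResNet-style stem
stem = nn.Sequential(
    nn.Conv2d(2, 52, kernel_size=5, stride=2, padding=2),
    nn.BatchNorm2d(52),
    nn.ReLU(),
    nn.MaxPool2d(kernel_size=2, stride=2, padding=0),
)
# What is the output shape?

Input shape: (17, 2, 262, 148)
  -> after Conv2d 5x5 stride=2: (17, 52, 131, 74)
Output shape: (17, 52, 65, 37)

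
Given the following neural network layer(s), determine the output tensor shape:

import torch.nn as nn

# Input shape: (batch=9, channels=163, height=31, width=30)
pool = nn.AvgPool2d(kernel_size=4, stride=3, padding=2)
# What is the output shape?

Input shape: (9, 163, 31, 30)
Output shape: (9, 163, 11, 11)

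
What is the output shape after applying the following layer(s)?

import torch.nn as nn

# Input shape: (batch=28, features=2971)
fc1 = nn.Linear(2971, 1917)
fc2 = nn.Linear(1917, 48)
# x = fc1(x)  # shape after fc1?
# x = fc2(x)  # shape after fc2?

Input shape: (28, 2971)
  -> after fc1: (28, 1917)
Output shape: (28, 48)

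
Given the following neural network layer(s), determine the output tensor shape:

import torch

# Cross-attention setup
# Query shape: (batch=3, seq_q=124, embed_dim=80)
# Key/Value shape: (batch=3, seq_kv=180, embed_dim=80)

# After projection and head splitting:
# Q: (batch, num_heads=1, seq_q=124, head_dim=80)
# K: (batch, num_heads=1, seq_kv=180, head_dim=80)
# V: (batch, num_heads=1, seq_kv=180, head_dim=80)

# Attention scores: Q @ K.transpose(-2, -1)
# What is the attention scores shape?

Input shape: (3, 124, 80)
Output shape: (3, 1, 124, 180)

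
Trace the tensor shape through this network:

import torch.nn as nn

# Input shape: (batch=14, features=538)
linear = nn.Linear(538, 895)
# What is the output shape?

Input shape: (14, 538)
Output shape: (14, 895)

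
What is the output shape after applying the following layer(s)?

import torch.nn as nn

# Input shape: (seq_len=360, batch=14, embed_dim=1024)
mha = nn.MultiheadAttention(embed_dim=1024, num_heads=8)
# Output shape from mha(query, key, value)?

Input shape: (360, 14, 1024)
Output shape: (360, 14, 1024)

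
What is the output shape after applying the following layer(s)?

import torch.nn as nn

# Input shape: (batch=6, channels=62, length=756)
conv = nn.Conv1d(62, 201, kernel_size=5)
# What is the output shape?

Input shape: (6, 62, 756)
Output shape: (6, 201, 752)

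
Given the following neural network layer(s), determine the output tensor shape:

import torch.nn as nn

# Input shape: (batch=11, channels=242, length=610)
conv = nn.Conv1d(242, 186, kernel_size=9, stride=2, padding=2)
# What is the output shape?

Input shape: (11, 242, 610)
Output shape: (11, 186, 303)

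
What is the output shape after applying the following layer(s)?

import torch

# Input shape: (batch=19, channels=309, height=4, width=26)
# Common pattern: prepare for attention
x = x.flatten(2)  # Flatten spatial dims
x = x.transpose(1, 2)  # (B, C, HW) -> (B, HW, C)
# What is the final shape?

Input shape: (19, 309, 4, 26)
  -> after flatten(2): (19, 309, 104)
Output shape: (19, 104, 309)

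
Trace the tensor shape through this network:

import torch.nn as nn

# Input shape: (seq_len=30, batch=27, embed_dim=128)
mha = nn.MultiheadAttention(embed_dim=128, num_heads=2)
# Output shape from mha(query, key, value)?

Input shape: (30, 27, 128)
Output shape: (30, 27, 128)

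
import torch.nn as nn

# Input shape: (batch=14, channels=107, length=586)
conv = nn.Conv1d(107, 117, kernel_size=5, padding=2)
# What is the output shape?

Input shape: (14, 107, 586)
Output shape: (14, 117, 586)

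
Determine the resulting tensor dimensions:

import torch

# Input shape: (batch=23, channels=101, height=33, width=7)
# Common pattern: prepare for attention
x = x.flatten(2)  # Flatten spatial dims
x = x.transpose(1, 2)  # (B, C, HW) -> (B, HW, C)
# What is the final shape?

Input shape: (23, 101, 33, 7)
  -> after flatten(2): (23, 101, 231)
Output shape: (23, 231, 101)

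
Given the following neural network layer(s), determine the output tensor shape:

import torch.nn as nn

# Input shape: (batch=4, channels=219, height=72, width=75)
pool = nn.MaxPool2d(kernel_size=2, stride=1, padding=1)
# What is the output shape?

Input shape: (4, 219, 72, 75)
Output shape: (4, 219, 73, 76)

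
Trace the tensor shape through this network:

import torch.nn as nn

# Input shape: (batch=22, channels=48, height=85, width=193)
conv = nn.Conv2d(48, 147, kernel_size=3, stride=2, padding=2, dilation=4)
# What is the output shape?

Input shape: (22, 48, 85, 193)
Output shape: (22, 147, 41, 95)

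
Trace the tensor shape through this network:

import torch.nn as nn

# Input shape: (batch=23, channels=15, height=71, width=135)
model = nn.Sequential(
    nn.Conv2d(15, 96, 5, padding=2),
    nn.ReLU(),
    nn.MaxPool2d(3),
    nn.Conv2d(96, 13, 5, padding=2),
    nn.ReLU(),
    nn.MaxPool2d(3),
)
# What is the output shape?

Input shape: (23, 15, 71, 135)
  -> after first Conv2d: (23, 96, 71, 135)
  -> after first MaxPool2d: (23, 96, 23, 45)
  -> after second Conv2d: (23, 13, 23, 45)
Output shape: (23, 13, 7, 15)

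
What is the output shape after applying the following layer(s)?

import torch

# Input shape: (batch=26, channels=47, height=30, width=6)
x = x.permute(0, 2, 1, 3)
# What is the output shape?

Input shape: (26, 47, 30, 6)
Output shape: (26, 30, 47, 6)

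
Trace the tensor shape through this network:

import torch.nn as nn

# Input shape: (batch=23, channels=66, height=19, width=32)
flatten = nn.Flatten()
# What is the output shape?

Input shape: (23, 66, 19, 32)
Output shape: (23, 40128)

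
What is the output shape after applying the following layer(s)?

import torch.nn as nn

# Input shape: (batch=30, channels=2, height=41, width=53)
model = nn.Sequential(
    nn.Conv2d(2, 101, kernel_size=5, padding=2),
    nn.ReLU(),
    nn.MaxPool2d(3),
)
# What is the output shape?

Input shape: (30, 2, 41, 53)
  -> after Conv2d: (30, 101, 41, 53)
  -> after ReLU: (30, 101, 41, 53)
Output shape: (30, 101, 13, 17)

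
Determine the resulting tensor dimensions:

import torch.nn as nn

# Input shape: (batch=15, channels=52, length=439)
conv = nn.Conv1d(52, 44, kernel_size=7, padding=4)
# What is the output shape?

Input shape: (15, 52, 439)
Output shape: (15, 44, 441)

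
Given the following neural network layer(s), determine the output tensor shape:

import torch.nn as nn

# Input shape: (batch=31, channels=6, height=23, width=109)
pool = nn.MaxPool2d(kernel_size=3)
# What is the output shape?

Input shape: (31, 6, 23, 109)
Output shape: (31, 6, 7, 36)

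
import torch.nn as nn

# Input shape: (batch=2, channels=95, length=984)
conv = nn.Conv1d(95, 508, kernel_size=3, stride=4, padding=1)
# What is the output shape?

Input shape: (2, 95, 984)
Output shape: (2, 508, 246)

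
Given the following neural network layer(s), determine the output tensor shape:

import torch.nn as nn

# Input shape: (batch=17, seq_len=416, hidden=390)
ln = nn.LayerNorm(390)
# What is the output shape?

Input shape: (17, 416, 390)
Output shape: (17, 416, 390)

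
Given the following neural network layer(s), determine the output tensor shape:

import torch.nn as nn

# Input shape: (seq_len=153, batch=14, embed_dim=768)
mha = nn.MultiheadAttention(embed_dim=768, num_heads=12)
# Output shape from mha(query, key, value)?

Input shape: (153, 14, 768)
Output shape: (153, 14, 768)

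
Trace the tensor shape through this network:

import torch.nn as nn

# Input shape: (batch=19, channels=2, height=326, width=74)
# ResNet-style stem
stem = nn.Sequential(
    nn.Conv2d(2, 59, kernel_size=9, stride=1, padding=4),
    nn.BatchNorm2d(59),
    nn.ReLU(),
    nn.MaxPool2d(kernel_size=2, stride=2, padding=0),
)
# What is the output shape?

Input shape: (19, 2, 326, 74)
  -> after Conv2d 9x9 stride=1: (19, 59, 326, 74)
Output shape: (19, 59, 163, 37)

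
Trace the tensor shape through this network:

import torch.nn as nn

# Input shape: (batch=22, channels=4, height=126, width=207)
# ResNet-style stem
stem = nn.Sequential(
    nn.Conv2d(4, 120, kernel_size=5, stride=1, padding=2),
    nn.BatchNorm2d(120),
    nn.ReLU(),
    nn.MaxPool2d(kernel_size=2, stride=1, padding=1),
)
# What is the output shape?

Input shape: (22, 4, 126, 207)
  -> after Conv2d 5x5 stride=1: (22, 120, 126, 207)
Output shape: (22, 120, 127, 208)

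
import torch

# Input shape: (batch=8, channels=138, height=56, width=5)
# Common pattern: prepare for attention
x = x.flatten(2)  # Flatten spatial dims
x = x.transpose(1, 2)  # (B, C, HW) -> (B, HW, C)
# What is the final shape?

Input shape: (8, 138, 56, 5)
  -> after flatten(2): (8, 138, 280)
Output shape: (8, 280, 138)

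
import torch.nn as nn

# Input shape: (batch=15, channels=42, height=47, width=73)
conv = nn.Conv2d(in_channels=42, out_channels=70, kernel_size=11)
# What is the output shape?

Input shape: (15, 42, 47, 73)
Output shape: (15, 70, 37, 63)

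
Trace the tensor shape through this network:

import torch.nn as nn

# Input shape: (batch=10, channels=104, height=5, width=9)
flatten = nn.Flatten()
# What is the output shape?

Input shape: (10, 104, 5, 9)
Output shape: (10, 4680)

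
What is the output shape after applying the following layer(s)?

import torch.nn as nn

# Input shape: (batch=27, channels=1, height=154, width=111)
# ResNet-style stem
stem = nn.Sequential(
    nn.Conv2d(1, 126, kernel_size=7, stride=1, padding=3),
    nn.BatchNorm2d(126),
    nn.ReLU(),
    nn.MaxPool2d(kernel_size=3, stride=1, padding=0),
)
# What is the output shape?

Input shape: (27, 1, 154, 111)
  -> after Conv2d 7x7 stride=1: (27, 126, 154, 111)
Output shape: (27, 126, 152, 109)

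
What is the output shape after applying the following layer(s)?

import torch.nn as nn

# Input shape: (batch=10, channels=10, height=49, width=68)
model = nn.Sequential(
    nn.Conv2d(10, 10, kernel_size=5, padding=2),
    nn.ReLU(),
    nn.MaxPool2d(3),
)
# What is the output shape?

Input shape: (10, 10, 49, 68)
  -> after Conv2d: (10, 10, 49, 68)
  -> after ReLU: (10, 10, 49, 68)
Output shape: (10, 10, 16, 22)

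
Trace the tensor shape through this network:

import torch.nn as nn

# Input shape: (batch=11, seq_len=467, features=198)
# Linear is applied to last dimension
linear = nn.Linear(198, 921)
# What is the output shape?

Input shape: (11, 467, 198)
Output shape: (11, 467, 921)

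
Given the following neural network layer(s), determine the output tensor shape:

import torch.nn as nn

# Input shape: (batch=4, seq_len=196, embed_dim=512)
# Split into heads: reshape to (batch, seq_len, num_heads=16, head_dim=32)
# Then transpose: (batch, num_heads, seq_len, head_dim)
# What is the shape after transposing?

Input shape: (4, 196, 512)
  -> after reshape: (4, 196, 16, 32)
Output shape: (4, 16, 196, 32)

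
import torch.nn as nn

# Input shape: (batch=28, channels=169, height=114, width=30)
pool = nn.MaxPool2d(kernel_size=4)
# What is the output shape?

Input shape: (28, 169, 114, 30)
Output shape: (28, 169, 28, 7)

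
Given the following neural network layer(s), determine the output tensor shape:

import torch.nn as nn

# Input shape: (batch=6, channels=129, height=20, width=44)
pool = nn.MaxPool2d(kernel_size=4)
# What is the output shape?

Input shape: (6, 129, 20, 44)
Output shape: (6, 129, 5, 11)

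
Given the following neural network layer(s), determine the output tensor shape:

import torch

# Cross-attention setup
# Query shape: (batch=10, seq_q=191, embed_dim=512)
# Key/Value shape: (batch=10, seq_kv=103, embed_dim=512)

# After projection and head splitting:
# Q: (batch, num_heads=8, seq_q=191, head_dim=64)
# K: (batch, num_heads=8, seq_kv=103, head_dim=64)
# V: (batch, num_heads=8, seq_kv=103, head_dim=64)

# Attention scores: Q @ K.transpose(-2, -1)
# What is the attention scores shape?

Input shape: (10, 191, 512)
Output shape: (10, 8, 191, 103)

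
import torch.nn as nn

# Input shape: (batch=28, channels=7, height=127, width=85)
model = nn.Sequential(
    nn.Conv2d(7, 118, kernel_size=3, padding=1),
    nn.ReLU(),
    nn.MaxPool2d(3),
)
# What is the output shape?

Input shape: (28, 7, 127, 85)
  -> after Conv2d: (28, 118, 127, 85)
  -> after ReLU: (28, 118, 127, 85)
Output shape: (28, 118, 42, 28)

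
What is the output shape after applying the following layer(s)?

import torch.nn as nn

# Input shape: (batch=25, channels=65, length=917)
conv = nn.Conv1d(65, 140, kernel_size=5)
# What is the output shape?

Input shape: (25, 65, 917)
Output shape: (25, 140, 913)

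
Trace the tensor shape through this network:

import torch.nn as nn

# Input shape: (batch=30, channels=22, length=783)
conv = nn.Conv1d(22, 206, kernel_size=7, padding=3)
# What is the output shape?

Input shape: (30, 22, 783)
Output shape: (30, 206, 783)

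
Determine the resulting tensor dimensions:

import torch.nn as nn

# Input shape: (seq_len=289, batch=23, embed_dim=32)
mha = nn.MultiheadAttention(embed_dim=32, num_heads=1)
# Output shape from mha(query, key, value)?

Input shape: (289, 23, 32)
Output shape: (289, 23, 32)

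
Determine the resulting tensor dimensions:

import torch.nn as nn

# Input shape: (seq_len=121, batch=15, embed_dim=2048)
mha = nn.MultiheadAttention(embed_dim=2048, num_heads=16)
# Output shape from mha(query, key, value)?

Input shape: (121, 15, 2048)
Output shape: (121, 15, 2048)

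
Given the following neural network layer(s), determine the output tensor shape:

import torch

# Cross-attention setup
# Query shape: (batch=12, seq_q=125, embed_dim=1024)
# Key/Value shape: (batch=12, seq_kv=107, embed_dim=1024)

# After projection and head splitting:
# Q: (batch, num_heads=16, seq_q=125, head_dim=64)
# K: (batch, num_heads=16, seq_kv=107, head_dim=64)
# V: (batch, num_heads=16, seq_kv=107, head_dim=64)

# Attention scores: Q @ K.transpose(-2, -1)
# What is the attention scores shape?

Input shape: (12, 125, 1024)
Output shape: (12, 16, 125, 107)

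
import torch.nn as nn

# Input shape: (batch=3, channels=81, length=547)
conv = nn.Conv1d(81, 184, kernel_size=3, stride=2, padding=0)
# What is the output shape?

Input shape: (3, 81, 547)
Output shape: (3, 184, 273)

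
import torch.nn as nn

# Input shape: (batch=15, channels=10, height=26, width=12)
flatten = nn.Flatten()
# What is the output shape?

Input shape: (15, 10, 26, 12)
Output shape: (15, 3120)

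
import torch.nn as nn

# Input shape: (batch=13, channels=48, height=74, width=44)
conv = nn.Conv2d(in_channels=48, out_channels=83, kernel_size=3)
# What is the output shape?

Input shape: (13, 48, 74, 44)
Output shape: (13, 83, 72, 42)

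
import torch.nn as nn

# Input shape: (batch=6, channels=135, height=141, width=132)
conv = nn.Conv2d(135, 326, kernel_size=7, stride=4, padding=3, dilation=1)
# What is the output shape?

Input shape: (6, 135, 141, 132)
Output shape: (6, 326, 36, 33)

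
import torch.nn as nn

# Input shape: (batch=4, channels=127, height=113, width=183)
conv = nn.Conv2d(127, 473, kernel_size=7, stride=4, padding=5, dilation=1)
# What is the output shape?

Input shape: (4, 127, 113, 183)
Output shape: (4, 473, 30, 47)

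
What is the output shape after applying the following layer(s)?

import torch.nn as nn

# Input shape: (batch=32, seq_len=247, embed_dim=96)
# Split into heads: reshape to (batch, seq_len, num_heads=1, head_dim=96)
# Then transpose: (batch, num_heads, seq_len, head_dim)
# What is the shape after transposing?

Input shape: (32, 247, 96)
  -> after reshape: (32, 247, 1, 96)
Output shape: (32, 1, 247, 96)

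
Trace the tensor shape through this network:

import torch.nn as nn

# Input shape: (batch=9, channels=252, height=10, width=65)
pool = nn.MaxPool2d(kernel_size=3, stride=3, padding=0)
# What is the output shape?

Input shape: (9, 252, 10, 65)
Output shape: (9, 252, 3, 21)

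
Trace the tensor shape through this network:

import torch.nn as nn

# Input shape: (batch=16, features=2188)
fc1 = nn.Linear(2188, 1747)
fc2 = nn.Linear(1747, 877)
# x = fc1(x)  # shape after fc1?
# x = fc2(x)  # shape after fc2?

Input shape: (16, 2188)
  -> after fc1: (16, 1747)
Output shape: (16, 877)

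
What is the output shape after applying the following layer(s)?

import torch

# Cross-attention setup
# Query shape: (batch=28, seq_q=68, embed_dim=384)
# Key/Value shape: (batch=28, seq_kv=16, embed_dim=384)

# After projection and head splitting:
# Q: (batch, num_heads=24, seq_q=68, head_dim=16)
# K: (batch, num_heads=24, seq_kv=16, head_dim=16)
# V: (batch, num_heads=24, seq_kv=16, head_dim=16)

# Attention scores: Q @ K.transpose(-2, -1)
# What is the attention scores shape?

Input shape: (28, 68, 384)
Output shape: (28, 24, 68, 16)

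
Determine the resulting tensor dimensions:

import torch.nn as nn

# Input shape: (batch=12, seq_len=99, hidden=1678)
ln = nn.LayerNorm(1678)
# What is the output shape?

Input shape: (12, 99, 1678)
Output shape: (12, 99, 1678)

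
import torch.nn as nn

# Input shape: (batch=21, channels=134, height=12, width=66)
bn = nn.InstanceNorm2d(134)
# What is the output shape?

Input shape: (21, 134, 12, 66)
Output shape: (21, 134, 12, 66)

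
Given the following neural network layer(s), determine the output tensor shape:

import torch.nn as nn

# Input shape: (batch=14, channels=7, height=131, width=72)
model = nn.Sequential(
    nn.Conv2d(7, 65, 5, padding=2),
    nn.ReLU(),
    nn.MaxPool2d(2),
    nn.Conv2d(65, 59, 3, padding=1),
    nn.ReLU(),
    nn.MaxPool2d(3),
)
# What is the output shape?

Input shape: (14, 7, 131, 72)
  -> after first Conv2d: (14, 65, 131, 72)
  -> after first MaxPool2d: (14, 65, 65, 36)
  -> after second Conv2d: (14, 59, 65, 36)
Output shape: (14, 59, 21, 12)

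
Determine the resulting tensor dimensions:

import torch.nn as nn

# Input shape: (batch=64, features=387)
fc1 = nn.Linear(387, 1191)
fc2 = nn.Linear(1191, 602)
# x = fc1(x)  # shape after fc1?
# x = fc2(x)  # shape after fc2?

Input shape: (64, 387)
  -> after fc1: (64, 1191)
Output shape: (64, 602)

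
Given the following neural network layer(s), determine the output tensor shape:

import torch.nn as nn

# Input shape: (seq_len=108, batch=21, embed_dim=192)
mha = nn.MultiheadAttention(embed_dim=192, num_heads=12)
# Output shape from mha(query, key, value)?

Input shape: (108, 21, 192)
Output shape: (108, 21, 192)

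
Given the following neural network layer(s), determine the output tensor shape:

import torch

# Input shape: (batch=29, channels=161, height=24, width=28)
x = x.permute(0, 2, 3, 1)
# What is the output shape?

Input shape: (29, 161, 24, 28)
Output shape: (29, 24, 28, 161)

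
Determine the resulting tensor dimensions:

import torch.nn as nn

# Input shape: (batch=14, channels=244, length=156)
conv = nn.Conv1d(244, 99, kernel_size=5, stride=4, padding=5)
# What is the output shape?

Input shape: (14, 244, 156)
Output shape: (14, 99, 41)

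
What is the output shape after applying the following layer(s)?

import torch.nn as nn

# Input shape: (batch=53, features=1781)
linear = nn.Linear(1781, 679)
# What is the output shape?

Input shape: (53, 1781)
Output shape: (53, 679)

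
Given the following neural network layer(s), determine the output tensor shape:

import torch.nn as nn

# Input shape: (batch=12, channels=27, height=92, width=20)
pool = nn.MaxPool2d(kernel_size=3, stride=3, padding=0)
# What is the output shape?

Input shape: (12, 27, 92, 20)
Output shape: (12, 27, 30, 6)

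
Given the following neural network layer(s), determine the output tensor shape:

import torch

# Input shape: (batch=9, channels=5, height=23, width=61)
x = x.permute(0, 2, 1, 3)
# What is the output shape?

Input shape: (9, 5, 23, 61)
Output shape: (9, 23, 5, 61)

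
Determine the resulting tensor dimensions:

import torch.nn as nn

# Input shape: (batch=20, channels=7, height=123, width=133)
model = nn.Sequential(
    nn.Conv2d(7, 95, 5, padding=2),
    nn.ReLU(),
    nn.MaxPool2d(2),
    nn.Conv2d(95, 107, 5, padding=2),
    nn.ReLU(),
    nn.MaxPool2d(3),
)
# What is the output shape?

Input shape: (20, 7, 123, 133)
  -> after first Conv2d: (20, 95, 123, 133)
  -> after first MaxPool2d: (20, 95, 61, 66)
  -> after second Conv2d: (20, 107, 61, 66)
Output shape: (20, 107, 20, 22)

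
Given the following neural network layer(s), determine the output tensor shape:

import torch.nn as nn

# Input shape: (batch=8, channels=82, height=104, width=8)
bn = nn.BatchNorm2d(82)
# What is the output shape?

Input shape: (8, 82, 104, 8)
Output shape: (8, 82, 104, 8)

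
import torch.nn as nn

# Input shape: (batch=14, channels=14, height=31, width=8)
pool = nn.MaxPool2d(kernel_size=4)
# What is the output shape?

Input shape: (14, 14, 31, 8)
Output shape: (14, 14, 7, 2)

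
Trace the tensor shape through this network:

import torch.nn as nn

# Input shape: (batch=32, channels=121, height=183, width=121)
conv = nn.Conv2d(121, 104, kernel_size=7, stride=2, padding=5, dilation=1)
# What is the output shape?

Input shape: (32, 121, 183, 121)
Output shape: (32, 104, 94, 63)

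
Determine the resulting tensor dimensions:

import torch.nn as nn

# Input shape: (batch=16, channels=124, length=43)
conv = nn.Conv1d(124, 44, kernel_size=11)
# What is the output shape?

Input shape: (16, 124, 43)
Output shape: (16, 44, 33)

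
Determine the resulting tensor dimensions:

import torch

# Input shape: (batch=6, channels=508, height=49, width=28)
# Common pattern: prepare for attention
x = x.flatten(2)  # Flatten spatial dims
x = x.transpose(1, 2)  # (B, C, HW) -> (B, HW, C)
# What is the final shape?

Input shape: (6, 508, 49, 28)
  -> after flatten(2): (6, 508, 1372)
Output shape: (6, 1372, 508)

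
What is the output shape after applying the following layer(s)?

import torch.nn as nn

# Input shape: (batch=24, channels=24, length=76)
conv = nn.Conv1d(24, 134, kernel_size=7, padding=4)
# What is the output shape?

Input shape: (24, 24, 76)
Output shape: (24, 134, 78)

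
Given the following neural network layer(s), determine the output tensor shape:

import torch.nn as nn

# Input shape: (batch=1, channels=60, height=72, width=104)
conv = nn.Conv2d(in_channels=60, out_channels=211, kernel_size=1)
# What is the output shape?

Input shape: (1, 60, 72, 104)
Output shape: (1, 211, 72, 104)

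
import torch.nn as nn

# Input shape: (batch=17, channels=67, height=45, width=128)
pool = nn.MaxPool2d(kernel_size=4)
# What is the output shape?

Input shape: (17, 67, 45, 128)
Output shape: (17, 67, 11, 32)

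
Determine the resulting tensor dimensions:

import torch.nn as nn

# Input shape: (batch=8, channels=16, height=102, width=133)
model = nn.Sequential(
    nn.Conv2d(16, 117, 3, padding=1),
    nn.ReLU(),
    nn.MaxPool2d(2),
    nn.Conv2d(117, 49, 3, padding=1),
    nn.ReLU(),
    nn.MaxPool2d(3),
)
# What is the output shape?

Input shape: (8, 16, 102, 133)
  -> after first Conv2d: (8, 117, 102, 133)
  -> after first MaxPool2d: (8, 117, 51, 66)
  -> after second Conv2d: (8, 49, 51, 66)
Output shape: (8, 49, 17, 22)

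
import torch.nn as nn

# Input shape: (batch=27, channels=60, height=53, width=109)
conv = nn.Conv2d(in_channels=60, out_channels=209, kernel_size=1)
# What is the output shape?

Input shape: (27, 60, 53, 109)
Output shape: (27, 209, 53, 109)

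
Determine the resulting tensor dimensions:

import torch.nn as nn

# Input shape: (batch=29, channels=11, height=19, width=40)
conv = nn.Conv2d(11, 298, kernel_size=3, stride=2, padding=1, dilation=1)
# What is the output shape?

Input shape: (29, 11, 19, 40)
Output shape: (29, 298, 10, 20)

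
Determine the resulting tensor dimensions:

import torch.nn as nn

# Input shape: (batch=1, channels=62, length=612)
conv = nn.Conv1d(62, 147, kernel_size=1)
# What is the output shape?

Input shape: (1, 62, 612)
Output shape: (1, 147, 612)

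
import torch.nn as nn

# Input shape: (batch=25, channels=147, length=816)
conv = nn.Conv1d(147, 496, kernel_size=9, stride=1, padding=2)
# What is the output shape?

Input shape: (25, 147, 816)
Output shape: (25, 496, 812)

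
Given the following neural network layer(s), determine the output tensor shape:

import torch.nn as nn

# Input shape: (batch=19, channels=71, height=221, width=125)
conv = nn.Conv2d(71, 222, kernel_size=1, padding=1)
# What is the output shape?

Input shape: (19, 71, 221, 125)
Output shape: (19, 222, 223, 127)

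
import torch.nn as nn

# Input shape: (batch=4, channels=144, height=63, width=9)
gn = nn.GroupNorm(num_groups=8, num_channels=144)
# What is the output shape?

Input shape: (4, 144, 63, 9)
Output shape: (4, 144, 63, 9)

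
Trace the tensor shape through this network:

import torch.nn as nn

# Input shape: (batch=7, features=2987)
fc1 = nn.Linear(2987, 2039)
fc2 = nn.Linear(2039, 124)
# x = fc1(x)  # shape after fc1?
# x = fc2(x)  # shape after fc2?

Input shape: (7, 2987)
  -> after fc1: (7, 2039)
Output shape: (7, 124)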